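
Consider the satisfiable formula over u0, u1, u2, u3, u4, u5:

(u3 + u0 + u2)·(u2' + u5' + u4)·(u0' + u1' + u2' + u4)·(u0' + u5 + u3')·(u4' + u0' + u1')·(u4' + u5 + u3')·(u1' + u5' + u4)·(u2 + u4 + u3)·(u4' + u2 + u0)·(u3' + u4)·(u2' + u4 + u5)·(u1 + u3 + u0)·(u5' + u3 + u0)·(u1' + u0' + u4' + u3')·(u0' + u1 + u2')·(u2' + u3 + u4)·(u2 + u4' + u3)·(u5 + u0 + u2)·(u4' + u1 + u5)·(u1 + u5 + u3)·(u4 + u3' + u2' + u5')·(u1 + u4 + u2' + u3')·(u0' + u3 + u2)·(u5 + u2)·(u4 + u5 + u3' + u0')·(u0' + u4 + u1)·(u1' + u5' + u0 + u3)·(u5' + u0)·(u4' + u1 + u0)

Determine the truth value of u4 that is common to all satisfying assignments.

Suppose u4 = 0.
Unit clause (u3') forces u3 = 0.
Unit clause (u2) forces u2 = 1.
That conflicts with the unit clause (u2').
So every satisfying assignment has u4 = True.

True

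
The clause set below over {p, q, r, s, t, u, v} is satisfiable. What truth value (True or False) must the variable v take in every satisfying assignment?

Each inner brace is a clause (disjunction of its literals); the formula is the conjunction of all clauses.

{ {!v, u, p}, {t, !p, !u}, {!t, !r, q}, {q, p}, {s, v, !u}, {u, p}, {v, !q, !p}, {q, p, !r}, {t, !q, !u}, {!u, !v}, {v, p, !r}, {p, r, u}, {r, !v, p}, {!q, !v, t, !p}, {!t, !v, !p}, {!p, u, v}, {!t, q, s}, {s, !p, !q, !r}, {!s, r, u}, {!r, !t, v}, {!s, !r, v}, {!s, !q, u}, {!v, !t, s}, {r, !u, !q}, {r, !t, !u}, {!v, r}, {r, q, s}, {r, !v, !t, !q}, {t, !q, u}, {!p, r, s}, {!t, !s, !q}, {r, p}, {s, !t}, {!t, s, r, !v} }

Suppose v = false.
Suppose q = true.
(!p) alone gives p = false.
(u) alone gives u = true.
(s) alone gives s = true.
(t) alone gives t = true.
Now (!t) is unsatisfied and unit — conflict.
Undo q and try q = false.
(p) alone gives p = true.
(u) alone gives u = true.
(t) alone gives t = true.
(!r) alone gives r = false.
Now (r) is unsatisfied and unit — conflict.
Either choice for q ends in contradiction.
So every satisfying assignment has v = True.

True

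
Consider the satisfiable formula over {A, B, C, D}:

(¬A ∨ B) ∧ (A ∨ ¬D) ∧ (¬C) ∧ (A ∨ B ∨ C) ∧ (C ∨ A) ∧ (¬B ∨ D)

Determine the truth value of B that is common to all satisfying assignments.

Suppose B = False.
From the singleton clause (¬A), A = False.
From the singleton clause (¬D), D = False.
From the singleton clause (¬C), C = False.
But (C) is also a unit clause — contradiction.
So every satisfying assignment has B = True.

True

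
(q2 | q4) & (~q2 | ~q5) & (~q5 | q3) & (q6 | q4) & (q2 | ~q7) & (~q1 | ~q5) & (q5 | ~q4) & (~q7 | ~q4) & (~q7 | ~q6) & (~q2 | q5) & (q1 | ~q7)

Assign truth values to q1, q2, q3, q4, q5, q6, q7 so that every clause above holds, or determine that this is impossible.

q1=0,  q2=0,  q3=1,  q4=1,  q5=1,  q6=0,  q7=0

Case q2 = 0:
The clause (q4) is unit, so q4 = 1.
The clause (~q7) is unit, so q7 = 0.
The clause (q5) is unit, so q5 = 1.
The clause (q3) is unit, so q3 = 1.
The clause (~q1) is unit, so q1 = 0.
All clauses hold; q6 can take either value.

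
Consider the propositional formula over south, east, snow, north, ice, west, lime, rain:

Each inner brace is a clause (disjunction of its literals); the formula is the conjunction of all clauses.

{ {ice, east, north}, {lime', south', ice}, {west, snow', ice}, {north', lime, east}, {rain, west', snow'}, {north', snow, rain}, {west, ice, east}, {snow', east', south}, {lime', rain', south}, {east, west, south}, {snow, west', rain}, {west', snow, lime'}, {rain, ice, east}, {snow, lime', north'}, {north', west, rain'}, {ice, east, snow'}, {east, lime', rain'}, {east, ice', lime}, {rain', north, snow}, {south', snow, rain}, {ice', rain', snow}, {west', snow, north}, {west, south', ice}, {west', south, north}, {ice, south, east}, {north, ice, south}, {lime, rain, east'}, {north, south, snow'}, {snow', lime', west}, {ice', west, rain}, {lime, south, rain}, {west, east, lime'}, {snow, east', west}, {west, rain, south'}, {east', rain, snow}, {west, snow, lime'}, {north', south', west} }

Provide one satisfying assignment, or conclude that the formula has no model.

Suppose ice = 0.
Suppose east = 1.
Suppose lime = 0.
From the singleton clause (rain), rain = 1.
Suppose west = 1.
Suppose snow = 1.
From the singleton clause (south), south = 1.
No clause remains; north is free.

south ↦ 1, east ↦ 1, snow ↦ 1, north ↦ 0, ice ↦ 0, west ↦ 1, lime ↦ 0, rain ↦ 1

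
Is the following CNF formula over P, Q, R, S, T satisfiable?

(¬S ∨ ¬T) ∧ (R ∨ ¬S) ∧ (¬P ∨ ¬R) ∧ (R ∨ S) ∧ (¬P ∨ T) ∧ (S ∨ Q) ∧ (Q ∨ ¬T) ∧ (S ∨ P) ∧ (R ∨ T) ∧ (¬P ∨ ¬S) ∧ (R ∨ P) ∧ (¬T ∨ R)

Yes

Case S = True:
The clause (¬T) is unit, so T = False.
The clause (R) is unit, so R = True.
The clause (¬P) is unit, so P = False.
All clauses hold; Q can take either value.
A satisfying assignment: P ↦ False; Q ↦ True; R ↦ True; S ↦ True; T ↦ False.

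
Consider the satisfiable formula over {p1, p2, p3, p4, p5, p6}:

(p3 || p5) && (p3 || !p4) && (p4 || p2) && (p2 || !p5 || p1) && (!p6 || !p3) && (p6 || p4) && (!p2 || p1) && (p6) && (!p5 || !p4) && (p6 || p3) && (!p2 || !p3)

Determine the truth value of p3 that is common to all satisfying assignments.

Suppose p3 = true.
Unit clause (!p6) forces p6 = false.
That conflicts with the unit clause (p6).
So every satisfying assignment has p3 = False.

False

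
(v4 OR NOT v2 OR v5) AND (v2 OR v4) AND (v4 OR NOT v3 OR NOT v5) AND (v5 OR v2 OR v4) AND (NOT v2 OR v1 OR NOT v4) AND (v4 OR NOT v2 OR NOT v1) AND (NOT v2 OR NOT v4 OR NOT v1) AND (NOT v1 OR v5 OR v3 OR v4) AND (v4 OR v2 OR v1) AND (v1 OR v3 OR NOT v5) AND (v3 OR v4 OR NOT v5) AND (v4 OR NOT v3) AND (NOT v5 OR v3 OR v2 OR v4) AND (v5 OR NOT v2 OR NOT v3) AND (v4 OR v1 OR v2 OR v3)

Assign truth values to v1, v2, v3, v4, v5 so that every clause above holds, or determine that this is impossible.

Branch on v2: set v2 = false.
Unit clause (v4) forces v4 = true.
Branch on v1: set v1 = true.
No clause remains; v3, v5 are free.

v1: true,  v2: false,  v3: false,  v4: true,  v5: false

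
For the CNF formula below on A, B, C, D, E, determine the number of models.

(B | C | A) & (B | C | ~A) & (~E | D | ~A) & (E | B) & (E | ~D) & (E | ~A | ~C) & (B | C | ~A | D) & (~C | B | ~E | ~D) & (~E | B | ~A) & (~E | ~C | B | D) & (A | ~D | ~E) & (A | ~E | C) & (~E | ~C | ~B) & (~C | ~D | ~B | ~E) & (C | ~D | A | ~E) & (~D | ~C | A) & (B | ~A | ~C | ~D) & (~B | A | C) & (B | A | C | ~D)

3

There are 2^5 = 32 truth assignments over (A, B, C, D, E).
Split on E. With E = 1, the clauses containing E are satisfied and ~E drops from the rest; 1 of the 2^4 = 16 assignments to the other variables satisfy what remains.
With E = 0, by the same count on the reduced clause set, 2 assignments work.
(One model: A=F, B=T, C=T, D=F, E=F.)
Total: 1 + 2 = 3.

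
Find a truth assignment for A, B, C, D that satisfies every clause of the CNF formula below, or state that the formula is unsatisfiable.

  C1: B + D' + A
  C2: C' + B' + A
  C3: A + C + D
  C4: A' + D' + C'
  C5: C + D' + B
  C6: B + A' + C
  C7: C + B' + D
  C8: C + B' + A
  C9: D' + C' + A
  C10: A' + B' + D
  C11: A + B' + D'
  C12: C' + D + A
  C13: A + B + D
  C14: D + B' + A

Case B = 0:
Case D = 0:
From the singleton clause (A), A = 1.
From the singleton clause (C), C = 1.
This assignment satisfies each clause.

A ↦ 1, B ↦ 0, C ↦ 1, D ↦ 0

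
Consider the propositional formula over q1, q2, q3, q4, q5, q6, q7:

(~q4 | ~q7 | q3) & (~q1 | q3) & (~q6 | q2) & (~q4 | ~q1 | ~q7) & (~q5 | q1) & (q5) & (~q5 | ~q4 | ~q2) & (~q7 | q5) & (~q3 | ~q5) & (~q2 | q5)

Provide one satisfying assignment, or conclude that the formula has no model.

From the singleton clause (q5), q5 = 1.
From the singleton clause (q1), q1 = 1.
From the singleton clause (q3), q3 = 1.
Now (~q3) is unsatisfied and unit — conflict.

UNSATISFIABLE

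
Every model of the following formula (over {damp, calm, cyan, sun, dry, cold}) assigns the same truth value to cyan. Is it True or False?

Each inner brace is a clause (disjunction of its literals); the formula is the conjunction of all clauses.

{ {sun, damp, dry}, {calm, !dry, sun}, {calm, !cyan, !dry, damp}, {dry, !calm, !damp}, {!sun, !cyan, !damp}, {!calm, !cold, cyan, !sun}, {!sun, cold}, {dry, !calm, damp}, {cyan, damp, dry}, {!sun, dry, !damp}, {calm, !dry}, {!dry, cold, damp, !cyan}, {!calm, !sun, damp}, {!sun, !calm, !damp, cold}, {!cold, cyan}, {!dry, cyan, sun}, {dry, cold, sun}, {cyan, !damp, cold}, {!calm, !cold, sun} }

True

Suppose cyan = false.
(!cold) alone gives cold = false.
(!sun) alone gives sun = false.
(!dry) alone gives dry = false.
But (dry) is also a unit clause — contradiction.
So every satisfying assignment has cyan = True.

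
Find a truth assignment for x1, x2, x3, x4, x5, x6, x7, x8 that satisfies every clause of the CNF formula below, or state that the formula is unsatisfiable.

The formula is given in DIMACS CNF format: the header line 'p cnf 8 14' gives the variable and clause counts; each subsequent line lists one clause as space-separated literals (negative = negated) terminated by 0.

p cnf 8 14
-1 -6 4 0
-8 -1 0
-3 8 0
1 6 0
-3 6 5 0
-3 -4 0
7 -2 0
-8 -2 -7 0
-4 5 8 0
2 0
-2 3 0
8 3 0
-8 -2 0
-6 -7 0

The clause (x2) is unit, so x2 = True.
The clause (x7) is unit, so x7 = True.
The clause (¬x8) is unit, so x8 = False.
The clause (¬x3) is unit, so x3 = False.
But (x3) is also a unit clause — contradiction.

UNSATISFIABLE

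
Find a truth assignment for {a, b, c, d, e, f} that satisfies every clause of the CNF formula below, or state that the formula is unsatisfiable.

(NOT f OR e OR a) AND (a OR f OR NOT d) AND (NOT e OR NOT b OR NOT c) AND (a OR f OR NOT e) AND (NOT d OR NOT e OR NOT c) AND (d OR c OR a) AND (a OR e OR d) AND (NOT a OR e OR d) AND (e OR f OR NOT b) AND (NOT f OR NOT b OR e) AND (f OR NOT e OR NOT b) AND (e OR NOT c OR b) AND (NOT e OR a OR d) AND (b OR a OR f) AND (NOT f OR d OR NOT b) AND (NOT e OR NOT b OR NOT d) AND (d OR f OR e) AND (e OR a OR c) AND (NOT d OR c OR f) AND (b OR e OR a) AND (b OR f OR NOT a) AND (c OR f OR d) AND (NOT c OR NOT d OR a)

Branch on f: set f = true.
Branch on e: set e = true.
Branch on b: set b = false.
Branch on d: set d = false.
The clause (a) is unit, so a = true.
All clauses hold; c can take either value.

a ↦ true,  b ↦ false,  c ↦ true,  d ↦ false,  e ↦ true,  f ↦ true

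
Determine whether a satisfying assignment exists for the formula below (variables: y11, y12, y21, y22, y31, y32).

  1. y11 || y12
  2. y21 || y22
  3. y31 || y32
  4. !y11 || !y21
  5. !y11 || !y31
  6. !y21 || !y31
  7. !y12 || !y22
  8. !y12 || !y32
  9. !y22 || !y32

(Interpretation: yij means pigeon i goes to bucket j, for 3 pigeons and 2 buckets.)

Try y11 = true.
(!y21) alone gives y21 = false.
(y22) alone gives y22 = true.
(!y31) alone gives y31 = false.
(y32) alone gives y32 = true.
Now (!y32) is unsatisfied and unit — conflict.
That branch fails; take y11 = false instead.
(y12) alone gives y12 = true.
(!y22) alone gives y22 = false.
(y21) alone gives y21 = true.
(!y31) alone gives y31 = false.
(y32) alone gives y32 = true.
Now (!y32) is unsatisfied and unit — conflict.
Both values of y11 lead to a conflict.
No assignment satisfies every clause.

No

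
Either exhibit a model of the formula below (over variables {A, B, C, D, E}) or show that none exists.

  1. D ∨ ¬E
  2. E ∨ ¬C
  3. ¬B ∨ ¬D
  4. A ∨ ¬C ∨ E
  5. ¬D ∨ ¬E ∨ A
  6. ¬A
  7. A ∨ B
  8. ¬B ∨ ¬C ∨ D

The clause (¬A) is unit, so A = False.
The clause (B) is unit, so B = True.
The clause (¬D) is unit, so D = False.
The clause (¬E) is unit, so E = False.
The clause (¬C) is unit, so C = False.
All clauses are satisfied.

A: False; B: True; C: False; D: False; E: False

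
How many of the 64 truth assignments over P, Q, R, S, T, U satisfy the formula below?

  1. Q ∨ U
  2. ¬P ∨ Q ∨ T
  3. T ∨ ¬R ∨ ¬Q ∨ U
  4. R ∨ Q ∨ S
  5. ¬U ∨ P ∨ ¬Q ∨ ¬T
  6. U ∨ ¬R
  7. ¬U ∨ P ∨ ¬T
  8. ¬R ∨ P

22

There are 2^6 = 64 truth assignments over (P, Q, R, S, T, U).
Split on U. With U = True, the clauses containing U are satisfied and ¬U drops from the rest; 14 of the 2^5 = 32 assignments to the other variables satisfy what remains.
With U = False, by the same count on the reduced clause set, 8 assignments work.
(One model: P=F, Q=F, R=F, S=T, T=F, U=T.)
Total: 14 + 8 = 22.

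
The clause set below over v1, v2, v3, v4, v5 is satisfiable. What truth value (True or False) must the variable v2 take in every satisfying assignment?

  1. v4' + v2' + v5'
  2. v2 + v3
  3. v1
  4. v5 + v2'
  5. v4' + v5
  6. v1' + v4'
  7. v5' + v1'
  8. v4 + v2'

False

Suppose v2 = 1.
(v1) alone gives v1 = 1.
(v5) alone gives v5 = 1.
Now (v5') is unsatisfied and unit — conflict.
So every satisfying assignment has v2 = False.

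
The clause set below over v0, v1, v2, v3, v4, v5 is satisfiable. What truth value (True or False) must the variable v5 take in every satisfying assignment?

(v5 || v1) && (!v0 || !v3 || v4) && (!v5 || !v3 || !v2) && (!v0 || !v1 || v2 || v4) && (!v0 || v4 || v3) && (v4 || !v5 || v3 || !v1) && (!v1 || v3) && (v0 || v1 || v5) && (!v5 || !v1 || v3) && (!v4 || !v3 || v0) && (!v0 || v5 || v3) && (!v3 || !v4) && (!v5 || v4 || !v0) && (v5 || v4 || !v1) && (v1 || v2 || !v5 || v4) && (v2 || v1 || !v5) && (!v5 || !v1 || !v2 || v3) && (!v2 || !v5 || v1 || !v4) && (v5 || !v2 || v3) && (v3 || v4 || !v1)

Suppose v5 = false.
From the singleton clause (v1), v1 = true.
From the singleton clause (v3), v3 = true.
From the singleton clause (!v4), v4 = false.
But (v4) is also a unit clause — contradiction.
So every satisfying assignment has v5 = True.

True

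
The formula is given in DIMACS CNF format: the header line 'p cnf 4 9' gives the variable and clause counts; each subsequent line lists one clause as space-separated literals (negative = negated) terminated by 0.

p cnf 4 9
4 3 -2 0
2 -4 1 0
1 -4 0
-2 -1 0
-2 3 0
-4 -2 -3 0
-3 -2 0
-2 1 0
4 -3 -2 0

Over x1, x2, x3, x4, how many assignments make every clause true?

6

There are 2^4 = 16 truth assignments over (x1, x2, x3, x4).
Check each against the 9 clauses (columns in the order x1, x2, x3, x4):
  F F F F  ✓ satisfies all
  F F F T  ✗ fails (x2 ∨ ¬x4 ∨ x1)
  F F T F  ✓ satisfies all
  F F T T  ✗ fails (x2 ∨ ¬x4 ∨ x1)
  F T F F  ✗ fails (x4 ∨ x3 ∨ ¬x2)
  F T F T  ✗ fails (x1 ∨ ¬x4)
  F T T F  ✗ fails (¬x3 ∨ ¬x2)
  F T T T  ✗ fails (x1 ∨ ¬x4)
  T F F F  ✓ satisfies all
  T F F T  ✓ satisfies all
  T F T F  ✓ satisfies all
  T F T T  ✓ satisfies all
  T T F F  ✗ fails (x4 ∨ x3 ∨ ¬x2)
  T T F T  ✗ fails (¬x2 ∨ ¬x1)
  T T T F  ✗ fails (¬x2 ∨ ¬x1)
  T T T T  ✗ fails (¬x2 ∨ ¬x1)
6 of the 16 rows are models.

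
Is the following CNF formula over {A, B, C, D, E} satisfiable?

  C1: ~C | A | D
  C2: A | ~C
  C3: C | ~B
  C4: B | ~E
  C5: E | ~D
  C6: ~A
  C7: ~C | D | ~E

Yes

The clause (~A) is unit, so A = 0.
The clause (~C) is unit, so C = 0.
The clause (~B) is unit, so B = 0.
The clause (~E) is unit, so E = 0.
The clause (~D) is unit, so D = 0.
All clauses are satisfied.
A satisfying assignment: A ↦ 0,  B ↦ 0,  C ↦ 0,  D ↦ 0,  E ↦ 0.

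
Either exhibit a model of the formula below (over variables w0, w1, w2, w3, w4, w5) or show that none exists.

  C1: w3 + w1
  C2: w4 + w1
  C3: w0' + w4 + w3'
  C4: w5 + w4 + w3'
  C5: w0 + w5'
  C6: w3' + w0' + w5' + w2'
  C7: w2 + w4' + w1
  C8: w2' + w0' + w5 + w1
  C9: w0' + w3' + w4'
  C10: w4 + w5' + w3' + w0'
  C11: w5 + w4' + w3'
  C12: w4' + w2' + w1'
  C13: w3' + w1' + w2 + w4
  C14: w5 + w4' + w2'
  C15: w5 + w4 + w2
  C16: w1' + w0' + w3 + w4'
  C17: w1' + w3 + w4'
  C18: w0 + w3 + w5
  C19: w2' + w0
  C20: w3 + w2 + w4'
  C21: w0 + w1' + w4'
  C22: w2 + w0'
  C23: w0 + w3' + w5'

Try w3 = 0.
The clause (w1) is unit, so w1 = 1.
The clause (w4') is unit, so w4 = 0.
Try w0 = 1.
The clause (w2) is unit, so w2 = 1.
Every clause is now satisfied; w5 is unconstrained.

w0: 1,  w1: 1,  w2: 1,  w3: 0,  w4: 0,  w5: 1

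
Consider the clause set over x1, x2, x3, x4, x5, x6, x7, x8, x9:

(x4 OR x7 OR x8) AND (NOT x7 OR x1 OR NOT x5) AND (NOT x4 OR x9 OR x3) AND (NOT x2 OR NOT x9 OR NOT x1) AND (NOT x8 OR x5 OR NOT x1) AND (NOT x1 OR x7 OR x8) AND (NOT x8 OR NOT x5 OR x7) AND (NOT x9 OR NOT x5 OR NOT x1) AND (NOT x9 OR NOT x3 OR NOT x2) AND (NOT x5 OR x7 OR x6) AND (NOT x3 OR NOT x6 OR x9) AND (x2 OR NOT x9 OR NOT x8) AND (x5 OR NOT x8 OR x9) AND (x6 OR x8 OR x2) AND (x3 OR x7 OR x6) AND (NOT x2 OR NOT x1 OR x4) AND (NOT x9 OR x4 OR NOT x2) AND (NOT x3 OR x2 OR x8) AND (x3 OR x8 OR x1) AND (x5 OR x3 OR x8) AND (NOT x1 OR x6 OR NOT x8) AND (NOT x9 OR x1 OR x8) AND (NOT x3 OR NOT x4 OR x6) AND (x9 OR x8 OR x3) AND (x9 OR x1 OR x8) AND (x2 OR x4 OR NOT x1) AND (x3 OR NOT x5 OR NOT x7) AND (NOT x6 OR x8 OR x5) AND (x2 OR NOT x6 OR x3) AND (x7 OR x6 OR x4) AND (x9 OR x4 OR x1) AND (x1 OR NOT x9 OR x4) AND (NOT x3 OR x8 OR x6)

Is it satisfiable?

Branch on x4: set x4 = true.
Branch on x9: set x9 = true.
Branch on x2: set x2 = true.
From the singleton clause (NOT x1), x1 = false.
From the singleton clause (NOT x3), x3 = false.
From the singleton clause (x8), x8 = true.
Branch on x7: set x7 = false.
From the singleton clause (NOT x5), x5 = false.
From the singleton clause (x6), x6 = true.
All clauses are satisfied.
A satisfying assignment: x1: false,  x2: true,  x3: false,  x4: true,  x5: false,  x6: true,  x7: false,  x8: true,  x9: true.

Satisfiable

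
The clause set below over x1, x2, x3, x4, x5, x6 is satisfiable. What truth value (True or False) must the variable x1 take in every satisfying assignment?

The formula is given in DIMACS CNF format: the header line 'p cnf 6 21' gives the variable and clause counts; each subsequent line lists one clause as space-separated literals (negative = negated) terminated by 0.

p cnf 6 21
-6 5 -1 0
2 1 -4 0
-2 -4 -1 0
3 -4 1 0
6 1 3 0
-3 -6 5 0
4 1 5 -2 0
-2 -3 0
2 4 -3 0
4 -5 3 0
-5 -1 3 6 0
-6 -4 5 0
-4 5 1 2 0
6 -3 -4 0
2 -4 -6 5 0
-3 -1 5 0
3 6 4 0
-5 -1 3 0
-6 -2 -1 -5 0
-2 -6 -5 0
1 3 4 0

Suppose x1 = False.
Branch on x2: set x2 = True.
Unit clause (¬x3) forces x3 = False.
Unit clause (¬x4) forces x4 = False.
But (x4) is also a unit clause — contradiction.
So x2 must be the other value — set x2 = False.
Unit clause (¬x4) forces x4 = False.
Unit clause (¬x3) forces x3 = False.
But (x3) is also a unit clause — contradiction.
Both values of x2 lead to a conflict.
So every satisfying assignment has x1 = True.

True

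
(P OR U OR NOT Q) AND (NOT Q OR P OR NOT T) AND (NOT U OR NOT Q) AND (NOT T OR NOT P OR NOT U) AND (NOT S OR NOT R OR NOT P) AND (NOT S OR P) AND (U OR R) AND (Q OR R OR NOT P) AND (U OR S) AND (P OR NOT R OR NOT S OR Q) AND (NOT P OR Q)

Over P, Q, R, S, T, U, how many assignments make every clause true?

4

There are 2^6 = 64 truth assignments over (P, Q, R, S, T, U).
Split on P. With P = true, the clauses containing P are satisfied and NOT P drops from the rest; 0 of the 2^5 = 32 assignments to the other variables satisfy what remains.
With P = false, by the same count on the reduced clause set, 4 assignments work.
Total: 0 + 4 = 4.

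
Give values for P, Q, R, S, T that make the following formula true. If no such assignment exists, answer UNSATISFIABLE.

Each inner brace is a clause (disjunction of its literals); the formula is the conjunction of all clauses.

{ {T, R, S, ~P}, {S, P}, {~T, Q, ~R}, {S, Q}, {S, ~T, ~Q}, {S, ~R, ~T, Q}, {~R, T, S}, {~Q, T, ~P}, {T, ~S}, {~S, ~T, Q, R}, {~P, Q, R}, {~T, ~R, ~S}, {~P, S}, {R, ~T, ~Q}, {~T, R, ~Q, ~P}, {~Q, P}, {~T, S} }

UNSATISFIABLE

Try S = 1.
From the singleton clause (T), T = 1.
From the singleton clause (~R), R = 0.
From the singleton clause (Q), Q = 1.
Now (~Q) is unsatisfied and unit — conflict.
That branch fails; take S = 0 instead.
From the singleton clause (P), P = 1.
Now (~P) is unsatisfied and unit — conflict.
Neither S = 1 nor S = 0 works.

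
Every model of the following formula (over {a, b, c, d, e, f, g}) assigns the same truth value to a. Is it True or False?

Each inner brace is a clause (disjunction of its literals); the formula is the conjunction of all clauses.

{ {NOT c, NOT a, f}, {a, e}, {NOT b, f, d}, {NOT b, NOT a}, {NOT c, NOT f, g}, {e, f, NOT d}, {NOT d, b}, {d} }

False

Suppose a = true.
Unit clause (NOT b) forces b = false.
Unit clause (NOT d) forces d = false.
That conflicts with the unit clause (d).
So every satisfying assignment has a = False.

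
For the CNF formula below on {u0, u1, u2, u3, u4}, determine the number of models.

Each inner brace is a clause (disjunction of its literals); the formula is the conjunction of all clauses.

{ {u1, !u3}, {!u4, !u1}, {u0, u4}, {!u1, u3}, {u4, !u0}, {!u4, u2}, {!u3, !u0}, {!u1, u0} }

2

There are 2^5 = 32 truth assignments over (u0, u1, u2, u3, u4).
Split on u1. With u1 = true, the clauses containing u1 are satisfied and !u1 drops from the rest; 0 of the 2^4 = 16 assignments to the other variables satisfy what remains.
With u1 = false, by the same count on the reduced clause set, 2 assignments work.
(One model: u0=F, u1=F, u2=T, u3=F, u4=T.)
Total: 0 + 2 = 2.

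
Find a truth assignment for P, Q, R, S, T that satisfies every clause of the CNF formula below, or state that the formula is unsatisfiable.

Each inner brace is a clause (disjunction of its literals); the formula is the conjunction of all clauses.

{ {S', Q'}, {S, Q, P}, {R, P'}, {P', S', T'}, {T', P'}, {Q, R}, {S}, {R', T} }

(S) alone gives S = 1.
(Q') alone gives Q = 0.
(R) alone gives R = 1.
(T) alone gives T = 1.
(P') alone gives P = 0.
All clauses are satisfied.

P: 0, Q: 0, R: 1, S: 1, T: 1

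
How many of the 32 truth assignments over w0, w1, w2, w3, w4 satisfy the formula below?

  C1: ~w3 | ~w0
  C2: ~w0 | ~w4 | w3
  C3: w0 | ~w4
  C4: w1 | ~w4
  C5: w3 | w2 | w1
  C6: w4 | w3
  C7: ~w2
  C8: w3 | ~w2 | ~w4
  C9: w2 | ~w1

There are 2^5 = 32 truth assignments over (w0, w1, w2, w3, w4).
Split on w1. With w1 = 1, the clauses containing w1 are satisfied and ~w1 drops from the rest; 0 of the 2^4 = 16 assignments to the other variables satisfy what remains.
With w1 = 0, by the same count on the reduced clause set, 1 assignment works.
(One model: w0=F, w1=F, w2=F, w3=T, w4=F.)
Total: 0 + 1 = 1.

1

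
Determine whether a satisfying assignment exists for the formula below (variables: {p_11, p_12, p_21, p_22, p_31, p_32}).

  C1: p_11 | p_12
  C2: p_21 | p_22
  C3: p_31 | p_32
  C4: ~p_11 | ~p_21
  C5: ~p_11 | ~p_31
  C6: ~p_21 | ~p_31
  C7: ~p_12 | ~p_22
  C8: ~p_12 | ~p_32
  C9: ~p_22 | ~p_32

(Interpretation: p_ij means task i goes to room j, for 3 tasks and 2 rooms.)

Case p_11 = 1:
Unit clause (~p_21) forces p_21 = 0.
Unit clause (p_22) forces p_22 = 1.
Unit clause (~p_31) forces p_31 = 0.
Unit clause (p_32) forces p_32 = 1.
Now (~p_32) is unsatisfied and unit — conflict.
Backtrack on p_11: now try p_11 = 0.
Unit clause (p_12) forces p_12 = 1.
Unit clause (~p_22) forces p_22 = 0.
Unit clause (p_21) forces p_21 = 1.
Unit clause (~p_31) forces p_31 = 0.
Unit clause (p_32) forces p_32 = 1.
Now (~p_32) is unsatisfied and unit — conflict.
Both values of p_11 lead to a conflict.
No assignment satisfies every clause.

No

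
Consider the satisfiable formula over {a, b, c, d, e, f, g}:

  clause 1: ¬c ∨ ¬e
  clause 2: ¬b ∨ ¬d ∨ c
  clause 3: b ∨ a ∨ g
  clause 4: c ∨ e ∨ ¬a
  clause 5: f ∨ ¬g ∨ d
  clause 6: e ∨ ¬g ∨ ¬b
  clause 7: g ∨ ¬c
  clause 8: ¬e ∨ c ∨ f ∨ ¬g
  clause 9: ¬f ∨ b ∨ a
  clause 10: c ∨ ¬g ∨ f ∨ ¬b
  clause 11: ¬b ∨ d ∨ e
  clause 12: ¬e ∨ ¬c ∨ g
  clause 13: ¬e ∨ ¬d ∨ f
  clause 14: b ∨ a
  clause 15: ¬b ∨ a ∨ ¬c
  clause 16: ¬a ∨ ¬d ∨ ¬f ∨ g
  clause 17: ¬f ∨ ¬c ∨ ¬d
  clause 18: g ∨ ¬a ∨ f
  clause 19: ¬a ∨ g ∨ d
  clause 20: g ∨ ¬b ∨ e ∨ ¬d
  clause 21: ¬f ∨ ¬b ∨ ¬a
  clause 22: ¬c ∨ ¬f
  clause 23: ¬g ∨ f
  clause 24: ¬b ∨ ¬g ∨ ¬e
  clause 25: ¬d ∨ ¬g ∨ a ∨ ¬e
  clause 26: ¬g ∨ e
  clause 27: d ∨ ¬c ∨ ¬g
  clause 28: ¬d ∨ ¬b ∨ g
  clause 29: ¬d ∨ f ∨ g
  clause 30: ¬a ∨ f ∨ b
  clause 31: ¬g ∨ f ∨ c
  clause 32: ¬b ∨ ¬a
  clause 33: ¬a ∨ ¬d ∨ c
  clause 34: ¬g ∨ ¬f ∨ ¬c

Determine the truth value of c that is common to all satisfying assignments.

False

Suppose c = True.
From the singleton clause (¬e), e = False.
From the singleton clause (g), g = True.
That conflicts with the unit clause (¬g).
So every satisfying assignment has c = False.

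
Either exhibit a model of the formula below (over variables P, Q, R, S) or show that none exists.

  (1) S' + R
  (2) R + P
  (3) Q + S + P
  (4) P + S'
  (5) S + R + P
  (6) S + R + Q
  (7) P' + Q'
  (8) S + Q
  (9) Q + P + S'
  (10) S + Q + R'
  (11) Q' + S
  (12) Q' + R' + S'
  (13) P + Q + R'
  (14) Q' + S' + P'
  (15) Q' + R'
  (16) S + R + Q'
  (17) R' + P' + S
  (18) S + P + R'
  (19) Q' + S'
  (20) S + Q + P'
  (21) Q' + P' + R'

Case S = 1:
The clause (R) is unit, so R = 1.
The clause (P) is unit, so P = 1.
The clause (Q') is unit, so Q = 0.
All clauses are satisfied.

P=1,  Q=0,  R=1,  S=1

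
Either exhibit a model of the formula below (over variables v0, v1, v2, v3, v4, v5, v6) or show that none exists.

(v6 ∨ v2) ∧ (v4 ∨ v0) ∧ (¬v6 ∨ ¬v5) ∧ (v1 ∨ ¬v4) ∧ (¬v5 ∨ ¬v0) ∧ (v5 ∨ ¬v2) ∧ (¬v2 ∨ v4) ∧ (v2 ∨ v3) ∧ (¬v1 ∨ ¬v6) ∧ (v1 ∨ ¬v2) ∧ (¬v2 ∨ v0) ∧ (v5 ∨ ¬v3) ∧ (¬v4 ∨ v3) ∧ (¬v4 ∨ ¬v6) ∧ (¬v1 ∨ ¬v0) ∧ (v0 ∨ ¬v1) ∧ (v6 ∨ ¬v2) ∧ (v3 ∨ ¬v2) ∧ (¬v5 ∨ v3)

Suppose v6 = True.
From the singleton clause (¬v5), v5 = False.
From the singleton clause (¬v2), v2 = False.
From the singleton clause (v3), v3 = True.
That conflicts with the unit clause (¬v3).
So v6 must be the other value — set v6 = False.
From the singleton clause (v2), v2 = True.
That conflicts with the unit clause (¬v2).
Either choice for v6 ends in contradiction.

UNSATISFIABLE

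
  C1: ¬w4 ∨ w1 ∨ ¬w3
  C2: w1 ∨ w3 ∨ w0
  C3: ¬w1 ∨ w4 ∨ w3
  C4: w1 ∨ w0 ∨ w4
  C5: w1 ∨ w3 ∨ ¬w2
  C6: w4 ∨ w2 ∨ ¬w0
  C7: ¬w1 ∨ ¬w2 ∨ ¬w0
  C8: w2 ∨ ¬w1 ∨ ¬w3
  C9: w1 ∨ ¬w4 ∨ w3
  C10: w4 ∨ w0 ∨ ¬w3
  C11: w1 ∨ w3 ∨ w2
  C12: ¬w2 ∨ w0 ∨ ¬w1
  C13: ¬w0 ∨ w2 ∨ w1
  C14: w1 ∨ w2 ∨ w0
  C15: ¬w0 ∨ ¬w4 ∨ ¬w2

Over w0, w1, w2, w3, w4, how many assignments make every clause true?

3

There are 2^5 = 32 truth assignments over (w0, w1, w2, w3, w4).
Split on w2. With w2 = True, the clauses containing w2 are satisfied and ¬w2 drops from the rest; 1 of the 2^4 = 16 assignments to the other variables satisfy what remains.
With w2 = False, by the same count on the reduced clause set, 2 assignments work.
Total: 1 + 2 = 3.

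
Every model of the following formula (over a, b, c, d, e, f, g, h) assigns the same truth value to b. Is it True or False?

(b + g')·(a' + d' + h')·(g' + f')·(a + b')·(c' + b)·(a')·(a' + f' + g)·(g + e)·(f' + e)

Suppose b = 1.
(a) alone gives a = 1.
But (a') is also a unit clause — contradiction.
So every satisfying assignment has b = False.

False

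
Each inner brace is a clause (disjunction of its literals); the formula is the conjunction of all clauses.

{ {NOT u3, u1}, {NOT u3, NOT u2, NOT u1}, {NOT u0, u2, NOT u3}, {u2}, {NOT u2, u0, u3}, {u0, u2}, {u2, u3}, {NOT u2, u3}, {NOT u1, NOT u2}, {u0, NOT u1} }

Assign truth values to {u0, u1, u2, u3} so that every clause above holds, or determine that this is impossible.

UNSATISFIABLE

Unit clause (u2) forces u2 = true.
Unit clause (u3) forces u3 = true.
Unit clause (u1) forces u1 = true.
But (NOT u1) is also a unit clause — contradiction.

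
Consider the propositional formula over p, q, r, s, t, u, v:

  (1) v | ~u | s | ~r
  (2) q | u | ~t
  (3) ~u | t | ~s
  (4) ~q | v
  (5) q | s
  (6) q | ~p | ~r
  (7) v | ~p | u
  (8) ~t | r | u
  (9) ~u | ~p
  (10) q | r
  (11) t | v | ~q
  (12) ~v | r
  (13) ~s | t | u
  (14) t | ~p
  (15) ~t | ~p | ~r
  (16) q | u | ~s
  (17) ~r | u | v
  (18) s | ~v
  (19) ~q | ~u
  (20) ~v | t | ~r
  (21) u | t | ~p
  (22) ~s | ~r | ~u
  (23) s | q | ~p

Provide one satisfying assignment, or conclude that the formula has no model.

p ↦ 0, q ↦ 1, r ↦ 1, s ↦ 1, t ↦ 1, u ↦ 0, v ↦ 1

Suppose q = 1.
Unit clause (v) forces v = 1.
Unit clause (r) forces r = 1.
Unit clause (s) forces s = 1.
Unit clause (~u) forces u = 0.
Unit clause (t) forces t = 1.
Unit clause (~p) forces p = 0.
This assignment satisfies each clause.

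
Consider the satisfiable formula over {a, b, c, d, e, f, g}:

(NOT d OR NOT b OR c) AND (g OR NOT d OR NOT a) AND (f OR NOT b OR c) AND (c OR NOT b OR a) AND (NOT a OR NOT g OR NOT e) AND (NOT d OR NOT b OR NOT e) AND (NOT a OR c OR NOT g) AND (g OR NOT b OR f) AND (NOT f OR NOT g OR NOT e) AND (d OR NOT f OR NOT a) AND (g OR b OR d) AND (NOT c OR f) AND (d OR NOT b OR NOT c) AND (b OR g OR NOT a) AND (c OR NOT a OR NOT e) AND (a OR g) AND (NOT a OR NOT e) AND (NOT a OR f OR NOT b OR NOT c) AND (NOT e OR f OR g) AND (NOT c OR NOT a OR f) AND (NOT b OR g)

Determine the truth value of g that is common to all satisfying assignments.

Suppose g = false.
Unit clause (a) forces a = true.
Unit clause (NOT d) forces d = false.
Unit clause (NOT f) forces f = false.
Unit clause (NOT b) forces b = false.
But (b) is also a unit clause — contradiction.
So every satisfying assignment has g = True.

True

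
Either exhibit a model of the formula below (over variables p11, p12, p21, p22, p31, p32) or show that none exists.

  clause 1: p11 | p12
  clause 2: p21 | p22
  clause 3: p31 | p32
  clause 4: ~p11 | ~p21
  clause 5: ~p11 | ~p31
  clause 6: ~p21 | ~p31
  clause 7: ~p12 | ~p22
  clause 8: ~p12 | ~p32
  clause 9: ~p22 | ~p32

Suppose p11 = 1.
The clause (~p21) is unit, so p21 = 0.
The clause (p22) is unit, so p22 = 1.
The clause (~p31) is unit, so p31 = 0.
The clause (p32) is unit, so p32 = 1.
That conflicts with the unit clause (~p32).
So p11 must be the other value — set p11 = 0.
The clause (p12) is unit, so p12 = 1.
The clause (~p22) is unit, so p22 = 0.
The clause (p21) is unit, so p21 = 1.
The clause (~p31) is unit, so p31 = 0.
The clause (p32) is unit, so p32 = 1.
That conflicts with the unit clause (~p32).
Either choice for p11 ends in contradiction.

UNSATISFIABLE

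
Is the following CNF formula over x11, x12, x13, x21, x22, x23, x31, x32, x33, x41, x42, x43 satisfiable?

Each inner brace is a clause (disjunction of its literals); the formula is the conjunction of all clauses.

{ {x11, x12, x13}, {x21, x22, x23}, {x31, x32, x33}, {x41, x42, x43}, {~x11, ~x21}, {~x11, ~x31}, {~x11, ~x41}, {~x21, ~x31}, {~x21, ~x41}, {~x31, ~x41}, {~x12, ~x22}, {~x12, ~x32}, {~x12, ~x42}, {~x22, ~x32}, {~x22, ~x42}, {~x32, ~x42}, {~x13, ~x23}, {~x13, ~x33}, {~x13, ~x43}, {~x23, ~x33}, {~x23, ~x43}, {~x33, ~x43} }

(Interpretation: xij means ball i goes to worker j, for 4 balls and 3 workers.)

Case x11 = 0:
Case x12 = 1:
Unit clause (~x22) forces x22 = 0.
Unit clause (~x32) forces x32 = 0.
Unit clause (~x42) forces x42 = 0.
Case x21 = 1:
Unit clause (~x31) forces x31 = 0.
Unit clause (x33) forces x33 = 1.
Unit clause (~x41) forces x41 = 0.
Unit clause (x43) forces x43 = 1.
Now (~x43) is unsatisfied and unit — conflict.
So x21 must be the other value — set x21 = 0.
Unit clause (x23) forces x23 = 1.
Unit clause (~x13) forces x13 = 0.
Unit clause (~x33) forces x33 = 0.
Unit clause (x31) forces x31 = 1.
Unit clause (~x41) forces x41 = 0.
Unit clause (x43) forces x43 = 1.
Now (~x43) is unsatisfied and unit — conflict.
Neither x21 = 1 nor x21 = 0 works.
So x12 must be the other value — set x12 = 0.
Unit clause (x13) forces x13 = 1.
Unit clause (~x23) forces x23 = 0.
Unit clause (~x33) forces x33 = 0.
Unit clause (~x43) forces x43 = 0.
Case x21 = 1:
Unit clause (~x31) forces x31 = 0.
Unit clause (x32) forces x32 = 1.
Unit clause (~x41) forces x41 = 0.
Unit clause (x42) forces x42 = 1.
Now (~x42) is unsatisfied and unit — conflict.
So x21 must be the other value — set x21 = 0.
Unit clause (x22) forces x22 = 1.
Unit clause (~x32) forces x32 = 0.
Unit clause (x31) forces x31 = 1.
Unit clause (~x41) forces x41 = 0.
Unit clause (x42) forces x42 = 1.
Now (~x42) is unsatisfied and unit — conflict.
Neither x21 = 1 nor x21 = 0 works.
Neither x12 = 1 nor x12 = 0 works.
So x11 must be the other value — set x11 = 1.
Unit clause (~x21) forces x21 = 0.
Unit clause (~x31) forces x31 = 0.
Unit clause (~x41) forces x41 = 0.
Case x22 = 1:
Unit clause (~x12) forces x12 = 0.
Unit clause (~x32) forces x32 = 0.
Unit clause (x33) forces x33 = 1.
Unit clause (~x42) forces x42 = 0.
Unit clause (x43) forces x43 = 1.
Now (~x43) is unsatisfied and unit — conflict.
So x22 must be the other value — set x22 = 0.
Unit clause (x23) forces x23 = 1.
Unit clause (~x13) forces x13 = 0.
Unit clause (~x33) forces x33 = 0.
Unit clause (x32) forces x32 = 1.
Unit clause (~x12) forces x12 = 0.
Unit clause (~x42) forces x42 = 0.
Unit clause (x43) forces x43 = 1.
Now (~x43) is unsatisfied and unit — conflict.
Neither x22 = 1 nor x22 = 0 works.
Neither x11 = 1 nor x11 = 0 works.
No assignment satisfies every clause.

No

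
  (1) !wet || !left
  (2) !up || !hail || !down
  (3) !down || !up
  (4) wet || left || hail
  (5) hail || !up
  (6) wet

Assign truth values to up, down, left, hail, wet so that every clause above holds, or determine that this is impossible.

Unit clause (wet) forces wet = true.
Unit clause (!left) forces left = false.
Try down = true.
Unit clause (!up) forces up = false.
Every clause is now satisfied; hail is unconstrained.

up: false, down: true, left: false, hail: true, wet: true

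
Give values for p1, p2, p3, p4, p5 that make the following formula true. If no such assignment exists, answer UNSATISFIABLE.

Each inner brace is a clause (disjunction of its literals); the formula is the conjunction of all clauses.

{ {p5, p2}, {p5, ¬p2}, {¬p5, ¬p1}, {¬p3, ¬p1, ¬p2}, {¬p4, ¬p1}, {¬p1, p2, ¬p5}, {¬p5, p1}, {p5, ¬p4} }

Branch on p5: set p5 = True.
(¬p1) alone gives p1 = False.
But (p1) is also a unit clause — contradiction.
That branch fails; take p5 = False instead.
(p2) alone gives p2 = True.
But (¬p2) is also a unit clause — contradiction.
Neither p5 = True nor p5 = False works.

UNSATISFIABLE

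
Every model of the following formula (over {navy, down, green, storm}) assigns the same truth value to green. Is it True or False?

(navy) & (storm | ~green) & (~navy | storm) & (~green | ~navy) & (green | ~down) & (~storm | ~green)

False

Suppose green = 1.
The clause (navy) is unit, so navy = 1.
Now (~navy) is unsatisfied and unit — conflict.
So every satisfying assignment has green = False.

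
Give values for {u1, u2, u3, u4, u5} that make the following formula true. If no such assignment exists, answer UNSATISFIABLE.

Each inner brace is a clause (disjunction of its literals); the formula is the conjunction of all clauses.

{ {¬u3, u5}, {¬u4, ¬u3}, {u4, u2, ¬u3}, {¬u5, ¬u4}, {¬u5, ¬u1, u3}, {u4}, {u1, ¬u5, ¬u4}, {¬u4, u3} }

UNSATISFIABLE

The clause (u4) is unit, so u4 = True.
The clause (¬u3) is unit, so u3 = False.
That conflicts with the unit clause (u3).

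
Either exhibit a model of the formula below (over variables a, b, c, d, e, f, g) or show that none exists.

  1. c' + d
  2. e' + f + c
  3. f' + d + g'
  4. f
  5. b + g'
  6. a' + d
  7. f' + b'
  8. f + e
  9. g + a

a ↦ 1; b ↦ 0; c ↦ 1; d ↦ 1; e ↦ 1; f ↦ 1; g ↦ 0

Unit clause (f) forces f = 1.
Unit clause (b') forces b = 0.
Unit clause (g') forces g = 0.
Unit clause (a) forces a = 1.
Unit clause (d) forces d = 1.
All clauses hold; c, e can take either value.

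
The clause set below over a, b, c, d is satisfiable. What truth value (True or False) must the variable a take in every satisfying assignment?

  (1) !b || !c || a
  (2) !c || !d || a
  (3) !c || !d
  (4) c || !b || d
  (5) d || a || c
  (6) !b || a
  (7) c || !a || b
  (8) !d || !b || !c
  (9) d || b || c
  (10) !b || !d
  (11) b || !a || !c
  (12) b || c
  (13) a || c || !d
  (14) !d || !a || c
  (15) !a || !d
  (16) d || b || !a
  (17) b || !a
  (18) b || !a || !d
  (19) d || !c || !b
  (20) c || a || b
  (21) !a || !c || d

False

Suppose a = true.
(!d) alone gives d = false.
(b) alone gives b = true.
(c) alone gives c = true.
That conflicts with the unit clause (!c).
So every satisfying assignment has a = False.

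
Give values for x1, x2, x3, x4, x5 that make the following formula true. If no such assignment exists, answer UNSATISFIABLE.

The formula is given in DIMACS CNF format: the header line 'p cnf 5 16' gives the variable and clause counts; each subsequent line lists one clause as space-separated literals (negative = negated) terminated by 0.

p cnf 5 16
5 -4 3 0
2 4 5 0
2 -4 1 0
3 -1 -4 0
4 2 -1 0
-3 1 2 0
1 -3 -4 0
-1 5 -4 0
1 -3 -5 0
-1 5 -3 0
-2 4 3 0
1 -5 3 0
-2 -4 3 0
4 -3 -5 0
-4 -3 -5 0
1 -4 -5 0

x1: False, x2: True, x3: True, x4: False, x5: False

Suppose x5 = False.
Suppose x4 = False.
(x2) alone gives x2 = True.
(x3) alone gives x3 = True.
(¬x1) alone gives x1 = False.
This assignment satisfies each clause.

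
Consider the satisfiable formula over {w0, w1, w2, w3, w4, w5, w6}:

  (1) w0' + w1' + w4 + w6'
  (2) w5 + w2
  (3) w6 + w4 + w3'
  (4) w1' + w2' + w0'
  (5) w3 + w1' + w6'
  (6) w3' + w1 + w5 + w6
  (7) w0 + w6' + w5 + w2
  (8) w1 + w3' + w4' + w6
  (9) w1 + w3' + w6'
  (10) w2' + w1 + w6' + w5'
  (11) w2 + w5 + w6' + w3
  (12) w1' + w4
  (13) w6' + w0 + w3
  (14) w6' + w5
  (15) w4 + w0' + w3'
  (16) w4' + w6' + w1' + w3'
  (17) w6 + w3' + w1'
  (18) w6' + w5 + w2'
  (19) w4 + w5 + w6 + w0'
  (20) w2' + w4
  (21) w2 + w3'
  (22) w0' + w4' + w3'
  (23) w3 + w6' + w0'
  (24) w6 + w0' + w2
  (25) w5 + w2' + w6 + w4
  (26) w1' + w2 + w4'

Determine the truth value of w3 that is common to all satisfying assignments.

Suppose w3 = 1.
Unit clause (w2) forces w2 = 1.
Unit clause (w4) forces w4 = 1.
Unit clause (w0') forces w0 = 0.
Suppose w1 = 1.
Unit clause (w6') forces w6 = 0.
Now (w6) is unsatisfied and unit — conflict.
Undo w1 and try w1 = 0.
Unit clause (w6) forces w6 = 1.
Now (w6') is unsatisfied and unit — conflict.
Either choice for w1 ends in contradiction.
So every satisfying assignment has w3 = False.

False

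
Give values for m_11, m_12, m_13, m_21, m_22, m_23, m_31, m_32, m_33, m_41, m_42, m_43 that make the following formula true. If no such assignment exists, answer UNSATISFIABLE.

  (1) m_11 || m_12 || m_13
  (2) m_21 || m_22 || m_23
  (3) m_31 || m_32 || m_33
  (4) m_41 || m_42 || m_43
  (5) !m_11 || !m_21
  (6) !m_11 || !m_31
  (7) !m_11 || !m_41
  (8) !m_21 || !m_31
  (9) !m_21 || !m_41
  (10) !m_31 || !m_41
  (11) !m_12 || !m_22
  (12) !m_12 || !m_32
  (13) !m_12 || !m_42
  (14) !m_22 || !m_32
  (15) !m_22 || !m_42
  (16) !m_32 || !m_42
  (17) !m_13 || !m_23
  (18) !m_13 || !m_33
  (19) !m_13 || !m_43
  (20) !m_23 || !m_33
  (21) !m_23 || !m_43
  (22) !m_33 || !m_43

UNSATISFIABLE

Case m_11 = false:
Case m_12 = true:
The clause (!m_22) is unit, so m_22 = false.
The clause (!m_32) is unit, so m_32 = false.
The clause (!m_42) is unit, so m_42 = false.
Case m_21 = true:
The clause (!m_31) is unit, so m_31 = false.
The clause (m_33) is unit, so m_33 = true.
The clause (!m_41) is unit, so m_41 = false.
The clause (m_43) is unit, so m_43 = true.
That conflicts with the unit clause (!m_43).
Undo m_21 and try m_21 = false.
The clause (m_23) is unit, so m_23 = true.
The clause (!m_13) is unit, so m_13 = false.
The clause (!m_33) is unit, so m_33 = false.
The clause (m_31) is unit, so m_31 = true.
The clause (!m_41) is unit, so m_41 = false.
The clause (m_43) is unit, so m_43 = true.
That conflicts with the unit clause (!m_43).
Both values of m_21 lead to a conflict.
Undo m_12 and try m_12 = false.
The clause (m_13) is unit, so m_13 = true.
The clause (!m_23) is unit, so m_23 = false.
The clause (!m_33) is unit, so m_33 = false.
The clause (!m_43) is unit, so m_43 = false.
Case m_21 = true:
The clause (!m_31) is unit, so m_31 = false.
The clause (m_32) is unit, so m_32 = true.
The clause (!m_41) is unit, so m_41 = false.
The clause (m_42) is unit, so m_42 = true.
That conflicts with the unit clause (!m_42).
Undo m_21 and try m_21 = false.
The clause (m_22) is unit, so m_22 = true.
The clause (!m_32) is unit, so m_32 = false.
The clause (m_31) is unit, so m_31 = true.
The clause (!m_41) is unit, so m_41 = false.
The clause (m_42) is unit, so m_42 = true.
That conflicts with the unit clause (!m_42).
Both values of m_21 lead to a conflict.
Both values of m_12 lead to a conflict.
Undo m_11 and try m_11 = true.
The clause (!m_21) is unit, so m_21 = false.
The clause (!m_31) is unit, so m_31 = false.
The clause (!m_41) is unit, so m_41 = false.
Case m_22 = true:
The clause (!m_12) is unit, so m_12 = false.
The clause (!m_32) is unit, so m_32 = false.
The clause (m_33) is unit, so m_33 = true.
The clause (!m_42) is unit, so m_42 = false.
The clause (m_43) is unit, so m_43 = true.
That conflicts with the unit clause (!m_43).
Undo m_22 and try m_22 = false.
The clause (m_23) is unit, so m_23 = true.
The clause (!m_13) is unit, so m_13 = false.
The clause (!m_33) is unit, so m_33 = false.
The clause (m_32) is unit, so m_32 = true.
The clause (!m_12) is unit, so m_12 = false.
The clause (!m_42) is unit, so m_42 = false.
The clause (m_43) is unit, so m_43 = true.
That conflicts with the unit clause (!m_43).
Both values of m_22 lead to a conflict.
Both values of m_11 lead to a conflict.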